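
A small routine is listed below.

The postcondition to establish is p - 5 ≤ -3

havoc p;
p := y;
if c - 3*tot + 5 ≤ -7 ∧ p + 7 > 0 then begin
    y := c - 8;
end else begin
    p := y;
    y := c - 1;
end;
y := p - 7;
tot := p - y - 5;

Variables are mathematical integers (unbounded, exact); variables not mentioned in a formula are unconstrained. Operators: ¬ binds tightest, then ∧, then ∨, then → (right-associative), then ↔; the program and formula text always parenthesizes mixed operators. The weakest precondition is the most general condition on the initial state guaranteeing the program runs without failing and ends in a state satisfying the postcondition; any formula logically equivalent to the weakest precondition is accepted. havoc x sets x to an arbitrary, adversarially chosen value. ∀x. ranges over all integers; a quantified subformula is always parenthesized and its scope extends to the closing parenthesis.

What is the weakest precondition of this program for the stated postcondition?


Working backward. After the program, the postcondition p - 5 ≤ -3 must hold; in canonical form it is p ≤ 2.
Before tot := p - y - 5: p ≤ 2
Before y := p - 7: p ≤ 2
Then branch requires p ≤ 2; else branch requires y ≤ 2.
Before the if: ((c ≤ 3*tot - 12 ∧ p > -7) → p ≤ 2) ∧ ((¬(c ≤ 3*tot - 12 ∧ p > -7)) → y ≤ 2)
Before p := y: ((c ≤ 3*tot - 12 ∧ y > -7) → y ≤ 2) ∧ ((¬(c ≤ 3*tot - 12 ∧ y > -7)) → y ≤ 2)
Before havoc p: ((c ≤ 3*tot - 12 ∧ y > -7) → y ≤ 2) ∧ ((¬(c ≤ 3*tot - 12 ∧ y > -7)) → y ≤ 2)
Answer: WP = ((c ≤ 3*tot - 12 ∧ y > -7) → y ≤ 2) ∧ ((¬(c ≤ 3*tot - 12 ∧ y > -7)) → y ≤ 2)


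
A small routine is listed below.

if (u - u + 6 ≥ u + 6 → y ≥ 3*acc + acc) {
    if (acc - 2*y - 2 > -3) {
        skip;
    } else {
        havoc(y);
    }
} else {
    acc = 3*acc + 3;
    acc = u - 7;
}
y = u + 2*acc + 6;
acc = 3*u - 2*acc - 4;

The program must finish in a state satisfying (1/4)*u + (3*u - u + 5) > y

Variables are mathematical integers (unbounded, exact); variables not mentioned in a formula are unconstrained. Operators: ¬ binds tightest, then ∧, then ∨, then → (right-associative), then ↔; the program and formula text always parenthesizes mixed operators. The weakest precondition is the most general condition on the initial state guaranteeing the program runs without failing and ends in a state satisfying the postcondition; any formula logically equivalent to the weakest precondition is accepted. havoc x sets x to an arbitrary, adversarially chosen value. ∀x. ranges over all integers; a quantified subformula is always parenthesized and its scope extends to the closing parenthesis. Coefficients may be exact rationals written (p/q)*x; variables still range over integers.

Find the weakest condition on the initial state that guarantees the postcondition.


Working backward. After the program, the postcondition (1/4)*u + (3*u - u + 5) > y must hold; in canonical form it is (9/4)*u > y - 5.
Before acc := 3*u - 2*acc - 4: (9/4)*u > y - 5
Before y := u + 2*acc + 6: (5/4)*u > 2*acc + 1
Then branch requires (acc > 2*y - 1 → (5/4)*u > 2*acc + 1) ∧ ((¬(acc > 2*y - 1)) → (5/4)*u > 2*acc + 1); else branch requires (3/4)*u < 13.
Before the if: ((u ≤ 0 → y ≥ 4*acc) → ((acc > 2*y - 1 → (5/4)*u > 2*acc + 1) ∧ ((¬(acc > 2*y - 1)) → (5/4)*u > 2*acc + 1))) ∧ ((¬(u ≤ 0 → y ≥ 4*acc)) → (3/4)*u < 13)
Answer: WP = ((u ≤ 0 → y ≥ 4*acc) → ((acc > 2*y - 1 → (5/4)*u > 2*acc + 1) ∧ ((¬(acc > 2*y - 1)) → (5/4)*u > 2*acc + 1))) ∧ ((¬(u ≤ 0 → y ≥ 4*acc)) → (3/4)*u < 13)


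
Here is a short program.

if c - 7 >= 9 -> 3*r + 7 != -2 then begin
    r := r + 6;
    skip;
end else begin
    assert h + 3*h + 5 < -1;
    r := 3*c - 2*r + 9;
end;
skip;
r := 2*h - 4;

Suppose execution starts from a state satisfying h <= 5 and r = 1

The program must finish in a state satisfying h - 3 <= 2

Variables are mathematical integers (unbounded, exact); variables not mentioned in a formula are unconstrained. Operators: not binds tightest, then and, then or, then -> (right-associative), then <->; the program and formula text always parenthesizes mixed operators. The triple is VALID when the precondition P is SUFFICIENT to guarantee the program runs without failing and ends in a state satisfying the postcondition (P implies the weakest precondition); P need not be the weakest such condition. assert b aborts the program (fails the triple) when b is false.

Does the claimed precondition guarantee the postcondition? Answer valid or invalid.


Working backward. After the program, the postcondition h - 3 <= 2 must hold; in canonical form it is h <= 5.
Before r := 2*h - 4: h <= 5
Before skip: h <= 5
Then branch requires h <= 5; else branch requires 4*h < -6 and h <= 5.
Before the if: ((c >= 16 -> 3*r != -9) -> h <= 5) and ((not (c >= 16 -> 3*r != -9)) -> (4*h < -6 and h <= 5))
The weakest precondition is ((c >= 16 -> 3*r != -9) -> h <= 5) and ((not (c >= 16 -> 3*r != -9)) -> (4*h < -6 and h <= 5)).
Check whether h <= 5 and r = 1 implies it.
Every state satisfying the precondition satisfies the weakest precondition: the implication holds.
Answer: valid


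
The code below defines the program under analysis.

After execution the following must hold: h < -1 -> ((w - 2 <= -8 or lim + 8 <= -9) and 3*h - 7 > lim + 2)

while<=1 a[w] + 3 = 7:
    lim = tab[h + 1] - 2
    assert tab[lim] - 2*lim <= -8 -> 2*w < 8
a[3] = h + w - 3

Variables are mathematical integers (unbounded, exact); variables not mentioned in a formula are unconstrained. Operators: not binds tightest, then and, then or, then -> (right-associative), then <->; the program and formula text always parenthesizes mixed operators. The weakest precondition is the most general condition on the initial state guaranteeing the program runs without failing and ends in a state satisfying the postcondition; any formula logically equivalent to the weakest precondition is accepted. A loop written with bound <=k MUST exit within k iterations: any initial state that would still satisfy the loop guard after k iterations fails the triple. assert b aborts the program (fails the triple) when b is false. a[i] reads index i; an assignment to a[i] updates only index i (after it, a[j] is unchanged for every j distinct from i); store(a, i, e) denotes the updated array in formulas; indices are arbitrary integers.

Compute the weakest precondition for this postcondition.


Working backward. After the program, the postcondition h < -1 -> ((w - 2 <= -8 or lim + 8 <= -9) and 3*h - 7 > lim + 2) must hold; in canonical form it is h < -1 -> ((w <= -6 or lim <= -17) and 3*h > lim + 9).
Before a[3] := h + w - 3: h < -1 -> ((w <= -6 or lim <= -17) and 3*h > lim + 9)
Before the loop (bound <=1), unroll the exhaustion recursion (WP_0 = exit-now case; WP_j = one more guarded iteration, up to j = 1):
  WP_0: (not (a[w] = 4)) and (h < -1 -> ((w <= -6 or lim <= -17) and 3*h > lim + 9))
  WP_1: (a[w] = 4 -> ((tab[tab[h + 1] - 2] <= 2*tab[h + 1] - 12 -> 2*w < 8) and (not (a[w] = 4)) and (h < -1 -> ((w <= -6 or tab[h + 1] <= -15) and 3*h > tab[h + 1] + 7)))) and ((not (a[w] = 4)) -> (h < -1 -> ((w <= -6 or lim <= -17) and 3*h > lim + 9)))
So before the loop: (a[w] = 4 -> ((tab[tab[h + 1] - 2] <= 2*tab[h + 1] - 12 -> 2*w < 8) and (not (a[w] = 4)) and (h < -1 -> ((w <= -6 or tab[h + 1] <= -15) and 3*h > tab[h + 1] + 7)))) and ((not (a[w] = 4)) -> (h < -1 -> ((w <= -6 or lim <= -17) and 3*h > lim + 9)))
Answer: WP = (a[w] = 4 -> ((tab[tab[h + 1] - 2] <= 2*tab[h + 1] - 12 -> 2*w < 8) and (not (a[w] = 4)) and (h < -1 -> ((w <= -6 or tab[h + 1] <= -15) and 3*h > tab[h + 1] + 7)))) and ((not (a[w] = 4)) -> (h < -1 -> ((w <= -6 or lim <= -17) and 3*h > lim + 9)))


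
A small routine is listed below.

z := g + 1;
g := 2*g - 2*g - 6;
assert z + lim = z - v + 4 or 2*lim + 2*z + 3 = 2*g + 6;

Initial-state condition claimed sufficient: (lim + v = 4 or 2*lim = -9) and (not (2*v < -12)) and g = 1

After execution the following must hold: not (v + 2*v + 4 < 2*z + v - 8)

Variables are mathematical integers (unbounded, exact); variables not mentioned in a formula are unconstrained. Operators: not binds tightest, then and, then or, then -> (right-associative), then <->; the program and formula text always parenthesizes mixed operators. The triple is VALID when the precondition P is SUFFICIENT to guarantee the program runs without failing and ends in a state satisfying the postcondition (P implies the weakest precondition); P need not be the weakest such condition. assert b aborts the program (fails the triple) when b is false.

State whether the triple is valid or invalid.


Working backward. After the program, the postcondition not (v + 2*v + 4 < 2*z + v - 8) must hold; in canonical form it is not (2*v < 2*z - 12).
Before assert z + lim = z - v + 4 or 2*lim + 2*z + 3 = 2*g + 6: (lim + v = 4 or 2*lim + 2*z = 2*g + 3) and (not (2*v < 2*z - 12))
Before g := 2*g - 2*g - 6: (lim + v = 4 or 2*lim + 2*z = -9) and (not (2*v < 2*z - 12))
Before z := g + 1: (lim + v = 4 or 2*g + 2*lim = -11) and (not (2*v < 2*g - 10))
The weakest precondition is (lim + v = 4 or 2*g + 2*lim = -11) and (not (2*v < 2*g - 10)).
Check whether (lim + v = 4 or 2*lim = -9) and (not (2*v < -12)) and g = 1 implies it.
Countermodel: at the initial state g = 1, lim = 10, v = -6, the precondition holds but the weakest precondition fails.
Answer: invalid


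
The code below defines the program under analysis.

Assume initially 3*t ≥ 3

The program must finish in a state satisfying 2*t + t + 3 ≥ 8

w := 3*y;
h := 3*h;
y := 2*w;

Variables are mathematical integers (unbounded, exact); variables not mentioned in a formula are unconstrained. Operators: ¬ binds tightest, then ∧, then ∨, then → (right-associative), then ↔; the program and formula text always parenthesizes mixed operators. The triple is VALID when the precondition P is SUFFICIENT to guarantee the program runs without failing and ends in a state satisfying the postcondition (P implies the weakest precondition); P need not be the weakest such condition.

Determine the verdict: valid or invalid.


Working backward. After the program, the postcondition 2*t + t + 3 ≥ 8 must hold; in canonical form it is 3*t ≥ 5.
Before y := 2*w: 3*t ≥ 5
Before h := 3*h: 3*t ≥ 5
Before w := 3*y: 3*t ≥ 5
The weakest precondition is 3*t ≥ 5.
Check whether 3*t ≥ 3 implies it.
Countermodel: at the initial state t = 1, the precondition holds but the weakest precondition fails.
Answer: invalid


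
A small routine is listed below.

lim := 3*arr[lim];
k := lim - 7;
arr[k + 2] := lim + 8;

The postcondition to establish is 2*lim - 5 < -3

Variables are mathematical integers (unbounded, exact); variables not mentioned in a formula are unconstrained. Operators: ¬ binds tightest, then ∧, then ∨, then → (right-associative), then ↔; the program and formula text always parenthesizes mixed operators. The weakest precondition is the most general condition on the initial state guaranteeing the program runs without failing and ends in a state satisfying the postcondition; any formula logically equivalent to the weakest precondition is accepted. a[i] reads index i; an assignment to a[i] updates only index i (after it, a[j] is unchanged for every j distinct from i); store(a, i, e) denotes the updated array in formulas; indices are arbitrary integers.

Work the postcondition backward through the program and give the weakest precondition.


Working backward. After the program, the postcondition 2*lim - 5 < -3 must hold; in canonical form it is 2*lim < 2.
Before arr[k + 2] := lim + 8: 2*lim < 2
Before k := lim - 7: 2*lim < 2
Before lim := 3*arr[lim]: 6*arr[lim] < 2
Answer: WP = 6*arr[lim] < 2


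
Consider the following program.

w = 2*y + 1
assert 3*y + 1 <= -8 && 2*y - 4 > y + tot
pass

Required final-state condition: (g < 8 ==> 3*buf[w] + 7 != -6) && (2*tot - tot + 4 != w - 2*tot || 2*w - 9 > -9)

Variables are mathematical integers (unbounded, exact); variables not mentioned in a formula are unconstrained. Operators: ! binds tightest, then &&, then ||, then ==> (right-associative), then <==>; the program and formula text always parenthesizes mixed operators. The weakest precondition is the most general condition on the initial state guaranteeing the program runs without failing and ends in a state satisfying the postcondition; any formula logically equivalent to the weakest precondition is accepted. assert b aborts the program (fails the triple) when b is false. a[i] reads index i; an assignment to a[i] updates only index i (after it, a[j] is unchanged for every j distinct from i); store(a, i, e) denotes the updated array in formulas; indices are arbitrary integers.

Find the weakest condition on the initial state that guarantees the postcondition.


Working backward. After the program, the postcondition (g < 8 ==> 3*buf[w] + 7 != -6) && (2*tot - tot + 4 != w - 2*tot || 2*w - 9 > -9) must hold; in canonical form it is (g < 8 ==> 3*buf[w] != -13) && (3*tot != w - 4 || 2*w > 0).
Before skip: (g < 8 ==> 3*buf[w] != -13) && (3*tot != w - 4 || 2*w > 0)
Before assert 3*y + 1 <= -8 && 2*y - 4 > y + tot: 3*y <= -9 && y > tot + 4 && (g < 8 ==> 3*buf[w] != -13) && (3*tot != w - 4 || 2*w > 0)
Before w := 2*y + 1: 3*y <= -9 && y > tot + 4 && (g < 8 ==> 3*buf[2*y + 1] != -13) && (3*tot != 2*y - 3 || 4*y > -2)
Answer: WP = 3*y <= -9 && y > tot + 4 && (g < 8 ==> 3*buf[2*y + 1] != -13) && (3*tot != 2*y - 3 || 4*y > -2)


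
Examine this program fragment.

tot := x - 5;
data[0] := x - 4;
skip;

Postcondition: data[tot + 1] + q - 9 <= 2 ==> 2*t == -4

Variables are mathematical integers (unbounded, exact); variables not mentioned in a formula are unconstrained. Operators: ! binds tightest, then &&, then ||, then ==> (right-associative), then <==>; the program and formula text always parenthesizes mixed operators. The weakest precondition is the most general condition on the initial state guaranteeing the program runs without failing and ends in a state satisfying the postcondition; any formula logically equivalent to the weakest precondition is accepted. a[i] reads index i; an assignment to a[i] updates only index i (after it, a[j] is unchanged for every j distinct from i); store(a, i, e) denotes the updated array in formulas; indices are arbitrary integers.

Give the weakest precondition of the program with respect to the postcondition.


Working backward. After the program, the postcondition data[tot + 1] + q - 9 <= 2 ==> 2*t == -4 must hold; in canonical form it is data[tot + 1] + q <= 11 ==> 2*t == -4.
Before skip: data[tot + 1] + q <= 11 ==> 2*t == -4
Before data[0] := x - 4: store(data, 0, x - 4)[tot + 1] + q <= 11 ==> 2*t == -4
Before tot := x - 5: store(data, 0, x - 4)[x - 4] + q <= 11 ==> 2*t == -4
Answer: WP = store(data, 0, x - 4)[x - 4] + q <= 11 ==> 2*t == -4


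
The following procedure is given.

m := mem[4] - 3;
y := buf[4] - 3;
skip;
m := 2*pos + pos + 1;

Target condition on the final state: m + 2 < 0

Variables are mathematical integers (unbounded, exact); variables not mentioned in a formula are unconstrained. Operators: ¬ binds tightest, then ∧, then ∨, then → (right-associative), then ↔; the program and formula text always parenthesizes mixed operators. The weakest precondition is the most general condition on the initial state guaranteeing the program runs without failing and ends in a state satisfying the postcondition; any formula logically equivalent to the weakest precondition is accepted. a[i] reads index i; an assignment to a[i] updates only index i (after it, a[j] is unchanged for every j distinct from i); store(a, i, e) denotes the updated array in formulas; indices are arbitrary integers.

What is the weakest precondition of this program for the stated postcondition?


Working backward. After the program, the postcondition m + 2 < 0 must hold; in canonical form it is m < -2.
Before m := 2*pos + pos + 1: 3*pos < -3
Before skip: 3*pos < -3
Before y := buf[4] - 3: 3*pos < -3
Before m := mem[4] - 3: 3*pos < -3
Answer: WP = 3*pos < -3


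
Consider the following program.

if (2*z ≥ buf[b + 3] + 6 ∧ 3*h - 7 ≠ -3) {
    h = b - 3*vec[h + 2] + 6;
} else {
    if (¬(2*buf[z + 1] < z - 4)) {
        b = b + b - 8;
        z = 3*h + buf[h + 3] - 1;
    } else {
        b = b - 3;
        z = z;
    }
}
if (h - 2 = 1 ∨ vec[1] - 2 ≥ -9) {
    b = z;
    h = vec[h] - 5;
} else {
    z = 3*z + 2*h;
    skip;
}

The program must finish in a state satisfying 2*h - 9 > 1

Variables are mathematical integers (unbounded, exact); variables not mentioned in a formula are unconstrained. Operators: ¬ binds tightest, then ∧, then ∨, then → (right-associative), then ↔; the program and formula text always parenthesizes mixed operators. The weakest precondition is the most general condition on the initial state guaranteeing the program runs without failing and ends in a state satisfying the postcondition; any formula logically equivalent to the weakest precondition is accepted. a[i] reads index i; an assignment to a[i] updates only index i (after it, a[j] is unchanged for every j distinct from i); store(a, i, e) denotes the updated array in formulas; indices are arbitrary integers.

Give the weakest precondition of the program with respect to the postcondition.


Working backward. After the program, the postcondition 2*h - 9 > 1 must hold; in canonical form it is 2*h > 10.
Then branch requires 2*vec[h] > 20; else branch requires 2*h > 10.
Before the if: ((h = 3 ∨ vec[1] ≥ -7) → 2*vec[h] > 20) ∧ ((¬(h = 3 ∨ vec[1] ≥ -7)) → 2*h > 10)
Then branch requires ((b = 3*vec[h + 2] - 3 ∨ vec[1] ≥ -7) → 2*vec[-3*vec[h + 2] + b + 6] > 20) ∧ ((¬(b = 3*vec[h + 2] - 3 ∨ vec[1] ≥ -7)) → 2*b > 6*vec[h + 2] - 2); else branch requires ((¬(2*buf[z + 1] < z - 4)) → (((h = 3 ∨ vec[1] ≥ -7) → 2*vec[h] > 20) ∧ ((¬(h = 3 ∨ vec[1] ≥ -7)) → 2*h > 10))) ∧ (2*buf[z + 1] < z - 4 → (((h = 3 ∨ vec[1] ≥ -7) → 2*vec[h] > 20) ∧ ((¬(h = 3 ∨ vec[1] ≥ -7)) → 2*h > 10))).
Before the if: ((2*z ≥ buf[b + 3] + 6 ∧ 3*h ≠ 4) → (((b = 3*vec[h + 2] - 3 ∨ vec[1] ≥ -7) → 2*vec[-3*vec[h + 2] + b + 6] > 20) ∧ ((¬(b = 3*vec[h + 2] - 3 ∨ vec[1] ≥ -7)) → 2*b > 6*vec[h + 2] - 2))) ∧ ((¬(2*z ≥ buf[b + 3] + 6 ∧ 3*h ≠ 4)) → (((¬(2*buf[z + 1] < z - 4)) → (((h = 3 ∨ vec[1] ≥ -7) → 2*vec[h] > 20) ∧ ((¬(h = 3 ∨ vec[1] ≥ -7)) → 2*h > 10))) ∧ (2*buf[z + 1] < z - 4 → (((h = 3 ∨ vec[1] ≥ -7) → 2*vec[h] > 20) ∧ ((¬(h = 3 ∨ vec[1] ≥ -7)) → 2*h > 10)))))
Answer: WP = ((2*z ≥ buf[b + 3] + 6 ∧ 3*h ≠ 4) → (((b = 3*vec[h + 2] - 3 ∨ vec[1] ≥ -7) → 2*vec[-3*vec[h + 2] + b + 6] > 20) ∧ ((¬(b = 3*vec[h + 2] - 3 ∨ vec[1] ≥ -7)) → 2*b > 6*vec[h + 2] - 2))) ∧ ((¬(2*z ≥ buf[b + 3] + 6 ∧ 3*h ≠ 4)) → (((¬(2*buf[z + 1] < z - 4)) → (((h = 3 ∨ vec[1] ≥ -7) → 2*vec[h] > 20) ∧ ((¬(h = 3 ∨ vec[1] ≥ -7)) → 2*h > 10))) ∧ (2*buf[z + 1] < z - 4 → (((h = 3 ∨ vec[1] ≥ -7) → 2*vec[h] > 20) ∧ ((¬(h = 3 ∨ vec[1] ≥ -7)) → 2*h > 10)))))


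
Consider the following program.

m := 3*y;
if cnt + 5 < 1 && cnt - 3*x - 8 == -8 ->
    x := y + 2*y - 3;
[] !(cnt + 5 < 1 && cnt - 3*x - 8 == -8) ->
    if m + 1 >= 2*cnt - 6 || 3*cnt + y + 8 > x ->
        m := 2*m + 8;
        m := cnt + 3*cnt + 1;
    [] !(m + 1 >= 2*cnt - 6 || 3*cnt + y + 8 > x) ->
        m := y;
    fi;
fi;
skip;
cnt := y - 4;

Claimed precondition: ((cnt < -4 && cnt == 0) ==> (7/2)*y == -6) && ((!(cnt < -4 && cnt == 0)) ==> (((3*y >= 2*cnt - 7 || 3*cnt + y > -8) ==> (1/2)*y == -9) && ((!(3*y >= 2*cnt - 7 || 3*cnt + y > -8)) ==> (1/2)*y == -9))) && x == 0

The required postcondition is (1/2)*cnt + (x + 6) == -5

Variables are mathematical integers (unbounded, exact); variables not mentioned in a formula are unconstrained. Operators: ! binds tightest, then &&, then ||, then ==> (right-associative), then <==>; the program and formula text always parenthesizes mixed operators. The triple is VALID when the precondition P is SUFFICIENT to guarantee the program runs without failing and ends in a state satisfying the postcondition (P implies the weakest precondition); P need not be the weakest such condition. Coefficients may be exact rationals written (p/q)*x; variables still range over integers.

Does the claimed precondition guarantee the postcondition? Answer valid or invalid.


Working backward. After the program, the postcondition (1/2)*cnt + (x + 6) == -5 must hold; in canonical form it is (1/2)*cnt + x == -11.
Before cnt := y - 4: x + (1/2)*y == -9
Before skip: x + (1/2)*y == -9
Then branch requires (7/2)*y == -6; else branch requires ((m >= 2*cnt - 7 || 3*cnt + y > x - 8) ==> x + (1/2)*y == -9) && ((!(m >= 2*cnt - 7 || 3*cnt + y > x - 8)) ==> x + (1/2)*y == -9).
Before the if: ((cnt < -4 && cnt == 3*x) ==> (7/2)*y == -6) && ((!(cnt < -4 && cnt == 3*x)) ==> (((m >= 2*cnt - 7 || 3*cnt + y > x - 8) ==> x + (1/2)*y == -9) && ((!(m >= 2*cnt - 7 || 3*cnt + y > x - 8)) ==> x + (1/2)*y == -9)))
Before m := 3*y: ((cnt < -4 && cnt == 3*x) ==> (7/2)*y == -6) && ((!(cnt < -4 && cnt == 3*x)) ==> (((3*y >= 2*cnt - 7 || 3*cnt + y > x - 8) ==> x + (1/2)*y == -9) && ((!(3*y >= 2*cnt - 7 || 3*cnt + y > x - 8)) ==> x + (1/2)*y == -9)))
The weakest precondition is ((cnt < -4 && cnt == 3*x) ==> (7/2)*y == -6) && ((!(cnt < -4 && cnt == 3*x)) ==> (((3*y >= 2*cnt - 7 || 3*cnt + y > x - 8) ==> x + (1/2)*y == -9) && ((!(3*y >= 2*cnt - 7 || 3*cnt + y > x - 8)) ==> x + (1/2)*y == -9))).
Check whether ((cnt < -4 && cnt == 0) ==> (7/2)*y == -6) && ((!(cnt < -4 && cnt == 0)) ==> (((3*y >= 2*cnt - 7 || 3*cnt + y > -8) ==> (1/2)*y == -9) && ((!(3*y >= 2*cnt - 7 || 3*cnt + y > -8)) ==> (1/2)*y == -9))) && x == 0 implies it.
Every state satisfying the precondition satisfies the weakest precondition: the implication holds.
Answer: valid


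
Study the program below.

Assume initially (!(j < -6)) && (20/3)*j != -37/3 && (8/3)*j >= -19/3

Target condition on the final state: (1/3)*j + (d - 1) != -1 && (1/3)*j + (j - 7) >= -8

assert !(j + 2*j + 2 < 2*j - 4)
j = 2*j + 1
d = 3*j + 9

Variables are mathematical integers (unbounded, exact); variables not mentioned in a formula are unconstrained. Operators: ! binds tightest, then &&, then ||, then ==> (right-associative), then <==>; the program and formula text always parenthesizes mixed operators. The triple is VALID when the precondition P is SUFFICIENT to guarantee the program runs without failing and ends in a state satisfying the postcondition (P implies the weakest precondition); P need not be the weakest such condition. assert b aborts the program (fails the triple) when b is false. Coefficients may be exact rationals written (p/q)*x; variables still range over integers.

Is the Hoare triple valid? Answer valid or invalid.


Working backward. After the program, the postcondition (1/3)*j + (d - 1) != -1 && (1/3)*j + (j - 7) >= -8 must hold; in canonical form it is d + (1/3)*j != 0 && (4/3)*j >= -1.
Before d := 3*j + 9: (10/3)*j != -9 && (4/3)*j >= -1
Before j := 2*j + 1: (20/3)*j != -37/3 && (8/3)*j >= -7/3
Before assert !(j + 2*j + 2 < 2*j - 4): (!(j < -6)) && (20/3)*j != -37/3 && (8/3)*j >= -7/3
The weakest precondition is (!(j < -6)) && (20/3)*j != -37/3 && (8/3)*j >= -7/3.
Check whether (!(j < -6)) && (20/3)*j != -37/3 && (8/3)*j >= -19/3 implies it.
Countermodel: at the initial state j = -2, the precondition holds but the weakest precondition fails.
Answer: invalid


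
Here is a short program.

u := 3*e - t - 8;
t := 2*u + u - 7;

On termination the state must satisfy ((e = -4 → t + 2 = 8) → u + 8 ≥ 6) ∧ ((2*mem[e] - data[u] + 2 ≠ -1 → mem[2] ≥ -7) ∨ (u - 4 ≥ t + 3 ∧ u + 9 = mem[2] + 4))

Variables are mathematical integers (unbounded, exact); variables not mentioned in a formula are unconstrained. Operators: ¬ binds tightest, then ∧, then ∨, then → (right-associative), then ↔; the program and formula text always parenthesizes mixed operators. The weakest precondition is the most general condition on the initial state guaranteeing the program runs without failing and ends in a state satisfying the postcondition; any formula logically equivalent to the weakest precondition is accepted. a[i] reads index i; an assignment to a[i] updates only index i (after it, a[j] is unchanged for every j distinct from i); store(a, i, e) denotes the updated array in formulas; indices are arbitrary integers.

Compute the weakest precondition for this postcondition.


Working backward. After the program, the postcondition ((e = -4 → t + 2 = 8) → u + 8 ≥ 6) ∧ ((2*mem[e] - data[u] + 2 ≠ -1 → mem[2] ≥ -7) ∨ (u - 4 ≥ t + 3 ∧ u + 9 = mem[2] + 4)) must hold; in canonical form it is ((e = -4 → t = 6) → u ≥ -2) ∧ ((2*mem[e] ≠ data[u] - 3 → mem[2] ≥ -7) ∨ (u ≥ t + 7 ∧ u = mem[2] - 5)).
Before t := 2*u + u - 7: ((e = -4 → 3*u = 13) → u ≥ -2) ∧ ((2*mem[e] ≠ data[u] - 3 → mem[2] ≥ -7) ∨ (2*u ≤ 0 ∧ u = mem[2] - 5))
Before u := 3*e - t - 8: ((e = -4 → 9*e = 3*t + 37) → 3*e ≥ t + 6) ∧ ((2*mem[e] ≠ data[3*e - t - 8] - 3 → mem[2] ≥ -7) ∨ (6*e ≤ 2*t + 16 ∧ 3*e = mem[2] + t + 3))
Answer: WP = ((e = -4 → 9*e = 3*t + 37) → 3*e ≥ t + 6) ∧ ((2*mem[e] ≠ data[3*e - t - 8] - 3 → mem[2] ≥ -7) ∨ (6*e ≤ 2*t + 16 ∧ 3*e = mem[2] + t + 3))


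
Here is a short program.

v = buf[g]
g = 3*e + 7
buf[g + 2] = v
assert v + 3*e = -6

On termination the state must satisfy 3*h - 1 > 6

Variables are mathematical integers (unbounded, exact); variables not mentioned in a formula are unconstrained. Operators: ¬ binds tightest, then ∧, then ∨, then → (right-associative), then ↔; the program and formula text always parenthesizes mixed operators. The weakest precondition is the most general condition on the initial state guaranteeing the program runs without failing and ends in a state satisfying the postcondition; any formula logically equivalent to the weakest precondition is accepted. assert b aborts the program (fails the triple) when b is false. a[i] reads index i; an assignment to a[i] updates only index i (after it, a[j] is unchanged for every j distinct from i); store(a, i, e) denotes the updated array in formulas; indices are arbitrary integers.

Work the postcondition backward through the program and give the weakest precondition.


Working backward. After the program, the postcondition 3*h - 1 > 6 must hold; in canonical form it is 3*h > 7.
Before assert v + 3*e = -6: 3*e + v = -6 ∧ 3*h > 7
Before buf[g + 2] := v: 3*e + v = -6 ∧ 3*h > 7
Before g := 3*e + 7: 3*e + v = -6 ∧ 3*h > 7
Before v := buf[g]: buf[g] + 3*e = -6 ∧ 3*h > 7
Answer: WP = buf[g] + 3*e = -6 ∧ 3*h > 7


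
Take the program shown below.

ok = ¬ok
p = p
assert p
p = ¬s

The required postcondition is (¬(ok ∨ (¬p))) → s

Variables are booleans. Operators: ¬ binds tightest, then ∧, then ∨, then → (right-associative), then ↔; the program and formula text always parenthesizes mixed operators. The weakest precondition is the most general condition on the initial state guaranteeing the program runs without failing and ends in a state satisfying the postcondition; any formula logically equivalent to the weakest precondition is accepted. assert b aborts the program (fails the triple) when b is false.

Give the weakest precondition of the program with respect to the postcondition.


Working backward. After the program, (¬(ok ∨ (¬p))) → s must hold.
Before p := ¬s: (¬(ok ∨ s)) → s
Before assert p: p ∧ ((¬(ok ∨ s)) → s)
Before p := p: p ∧ ((¬(ok ∨ s)) → s)
Before ok := ¬ok: p ∧ ((¬((¬ok) ∨ s)) → s)
Answer: WP = p ∧ ((¬((¬ok) ∨ s)) → s)


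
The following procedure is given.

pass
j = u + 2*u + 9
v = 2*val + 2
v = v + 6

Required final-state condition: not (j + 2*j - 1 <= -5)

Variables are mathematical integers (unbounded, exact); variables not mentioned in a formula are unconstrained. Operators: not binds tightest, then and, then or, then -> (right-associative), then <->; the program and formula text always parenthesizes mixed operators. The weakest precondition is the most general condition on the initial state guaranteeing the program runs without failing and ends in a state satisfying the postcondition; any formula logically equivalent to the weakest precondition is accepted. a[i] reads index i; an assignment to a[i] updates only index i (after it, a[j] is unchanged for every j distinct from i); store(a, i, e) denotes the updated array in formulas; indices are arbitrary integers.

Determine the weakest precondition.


Working backward. After the program, the postcondition not (j + 2*j - 1 <= -5) must hold; in canonical form it is not (3*j <= -4).
Before v := v + 6: not (3*j <= -4)
Before v := 2*val + 2: not (3*j <= -4)
Before j := u + 2*u + 9: not (9*u <= -31)
Before skip: not (9*u <= -31)
Answer: WP = not (9*u <= -31)


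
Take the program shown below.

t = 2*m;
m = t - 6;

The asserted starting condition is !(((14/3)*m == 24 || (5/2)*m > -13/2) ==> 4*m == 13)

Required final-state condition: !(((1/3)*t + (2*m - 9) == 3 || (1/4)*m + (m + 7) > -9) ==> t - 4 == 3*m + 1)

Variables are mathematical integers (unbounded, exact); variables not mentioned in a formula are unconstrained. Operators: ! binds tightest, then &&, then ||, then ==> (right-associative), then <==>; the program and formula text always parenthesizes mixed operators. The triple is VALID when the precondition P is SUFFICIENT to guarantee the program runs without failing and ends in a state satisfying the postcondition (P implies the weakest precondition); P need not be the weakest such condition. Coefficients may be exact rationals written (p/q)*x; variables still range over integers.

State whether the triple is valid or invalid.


Working backward. After the program, the postcondition !(((1/3)*t + (2*m - 9) == 3 || (1/4)*m + (m + 7) > -9) ==> t - 4 == 3*m + 1) must hold; in canonical form it is !((2*m + (1/3)*t == 12 || (5/4)*m > -16) ==> t == 3*m + 5).
Before m := t - 6: !(((7/3)*t == 24 || (5/4)*t > -17/2) ==> 2*t == 13)
Before t := 2*m: !(((14/3)*m == 24 || (5/2)*m > -17/2) ==> 4*m == 13)
The weakest precondition is !(((14/3)*m == 24 || (5/2)*m > -17/2) ==> 4*m == 13).
Check whether !(((14/3)*m == 24 || (5/2)*m > -13/2) ==> 4*m == 13) implies it.
Every state satisfying the precondition satisfies the weakest precondition: the implication holds.
Answer: valid


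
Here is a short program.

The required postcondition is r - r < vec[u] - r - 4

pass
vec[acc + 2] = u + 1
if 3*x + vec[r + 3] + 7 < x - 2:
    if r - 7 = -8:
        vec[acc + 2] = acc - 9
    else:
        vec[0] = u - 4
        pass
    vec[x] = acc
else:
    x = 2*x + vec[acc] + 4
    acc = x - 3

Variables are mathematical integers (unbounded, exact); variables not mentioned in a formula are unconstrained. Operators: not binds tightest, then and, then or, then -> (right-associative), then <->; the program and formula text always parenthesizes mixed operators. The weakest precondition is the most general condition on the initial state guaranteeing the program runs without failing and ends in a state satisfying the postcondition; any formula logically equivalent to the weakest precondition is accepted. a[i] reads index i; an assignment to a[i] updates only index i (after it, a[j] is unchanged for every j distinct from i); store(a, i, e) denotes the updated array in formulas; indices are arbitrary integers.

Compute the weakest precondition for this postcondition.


Working backward. After the program, the postcondition r - r < vec[u] - r - 4 must hold; in canonical form it is r < vec[u] - 4.
Then branch requires (r = -1 -> r < store(store(vec, acc + 2, acc - 9), x, acc)[u] - 4) and ((not (r = -1)) -> r < store(store(vec, 0, u - 4), x, acc)[u] - 4); else branch requires r < vec[u] - 4.
Before the if: (vec[r + 3] + 2*x < -9 -> ((r = -1 -> r < store(store(vec, acc + 2, acc - 9), x, acc)[u] - 4) and ((not (r = -1)) -> r < store(store(vec, 0, u - 4), x, acc)[u] - 4))) and ((not (vec[r + 3] + 2*x < -9)) -> r < vec[u] - 4)
Before vec[acc + 2] := u + 1: (store(vec, acc + 2, u + 1)[r + 3] + 2*x < -9 -> ((r = -1 -> r < store(store(store(vec, acc + 2, u + 1), acc + 2, acc - 9), x, acc)[u] - 4) and ((not (r = -1)) -> r < store(store(store(vec, acc + 2, u + 1), 0, u - 4), x, acc)[u] - 4))) and ((not (store(vec, acc + 2, u + 1)[r + 3] + 2*x < -9)) -> r < store(vec, acc + 2, u + 1)[u] - 4)
Before skip: (store(vec, acc + 2, u + 1)[r + 3] + 2*x < -9 -> ((r = -1 -> r < store(store(store(vec, acc + 2, u + 1), acc + 2, acc - 9), x, acc)[u] - 4) and ((not (r = -1)) -> r < store(store(store(vec, acc + 2, u + 1), 0, u - 4), x, acc)[u] - 4))) and ((not (store(vec, acc + 2, u + 1)[r + 3] + 2*x < -9)) -> r < store(vec, acc + 2, u + 1)[u] - 4)
Answer: WP = (store(vec, acc + 2, u + 1)[r + 3] + 2*x < -9 -> ((r = -1 -> r < store(store(store(vec, acc + 2, u + 1), acc + 2, acc - 9), x, acc)[u] - 4) and ((not (r = -1)) -> r < store(store(store(vec, acc + 2, u + 1), 0, u - 4), x, acc)[u] - 4))) and ((not (store(vec, acc + 2, u + 1)[r + 3] + 2*x < -9)) -> r < store(vec, acc + 2, u + 1)[u] - 4)


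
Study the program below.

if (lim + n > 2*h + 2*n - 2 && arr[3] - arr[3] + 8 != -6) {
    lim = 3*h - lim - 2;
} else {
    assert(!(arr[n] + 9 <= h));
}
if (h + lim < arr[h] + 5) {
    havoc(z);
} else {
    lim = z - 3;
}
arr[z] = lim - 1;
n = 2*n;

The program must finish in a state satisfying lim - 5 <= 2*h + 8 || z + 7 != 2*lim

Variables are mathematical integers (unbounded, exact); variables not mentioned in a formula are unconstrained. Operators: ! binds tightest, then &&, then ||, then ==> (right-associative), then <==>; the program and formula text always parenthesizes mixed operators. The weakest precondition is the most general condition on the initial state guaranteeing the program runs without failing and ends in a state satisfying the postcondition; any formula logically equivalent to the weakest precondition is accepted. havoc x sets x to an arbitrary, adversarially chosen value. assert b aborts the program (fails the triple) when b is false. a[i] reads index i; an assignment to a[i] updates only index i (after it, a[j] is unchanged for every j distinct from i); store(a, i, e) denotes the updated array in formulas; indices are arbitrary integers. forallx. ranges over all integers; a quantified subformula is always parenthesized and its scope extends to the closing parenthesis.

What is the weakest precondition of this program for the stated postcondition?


Working backward. After the program, the postcondition lim - 5 <= 2*h + 8 || z + 7 != 2*lim must hold; in canonical form it is lim <= 2*h + 13 || z != 2*lim - 7.
Before n := 2*n: lim <= 2*h + 13 || z != 2*lim - 7
Before arr[z] := lim - 1: lim <= 2*h + 13 || z != 2*lim - 7
Then branch requires forall z_1. (lim <= 2*h + 13 || z_1 != 2*lim - 7); else branch requires z <= 2*h + 16 || z != 13.
Before the if: (h + lim < arr[h] + 5 ==> (forall z_1. (lim <= 2*h + 13 || z_1 != 2*lim - 7))) && ((!(h + lim < arr[h] + 5)) ==> (z <= 2*h + 16 || z != 13))
Then branch requires (4*h < arr[h] + lim + 7 ==> (forall z_1. (h <= lim + 15 || 2*lim + z_1 != 6*h - 11))) && ((!(4*h < arr[h] + lim + 7)) ==> (z <= 2*h + 16 || z != 13)); else branch requires (!(arr[n] <= h - 9)) && (h + lim < arr[h] + 5 ==> (forall z_1. (lim <= 2*h + 13 || z_1 != 2*lim - 7))) && ((!(h + lim < arr[h] + 5)) ==> (z <= 2*h + 16 || z != 13)).
Before the if: (lim > 2*h + n - 2 ==> ((4*h < arr[h] + lim + 7 ==> (forall z_1. (h <= lim + 15 || 2*lim + z_1 != 6*h - 11))) && ((!(4*h < arr[h] + lim + 7)) ==> (z <= 2*h + 16 || z != 13)))) && ((!(lim > 2*h + n - 2)) ==> ((!(arr[n] <= h - 9)) && (h + lim < arr[h] + 5 ==> (forall z_1. (lim <= 2*h + 13 || z_1 != 2*lim - 7))) && ((!(h + lim < arr[h] + 5)) ==> (z <= 2*h + 16 || z != 13))))
Answer: WP = (lim > 2*h + n - 2 ==> ((4*h < arr[h] + lim + 7 ==> (forall z_1. (h <= lim + 15 || 2*lim + z_1 != 6*h - 11))) && ((!(4*h < arr[h] + lim + 7)) ==> (z <= 2*h + 16 || z != 13)))) && ((!(lim > 2*h + n - 2)) ==> ((!(arr[n] <= h - 9)) && (h + lim < arr[h] + 5 ==> (forall z_1. (lim <= 2*h + 13 || z_1 != 2*lim - 7))) && ((!(h + lim < arr[h] + 5)) ==> (z <= 2*h + 16 || z != 13))))


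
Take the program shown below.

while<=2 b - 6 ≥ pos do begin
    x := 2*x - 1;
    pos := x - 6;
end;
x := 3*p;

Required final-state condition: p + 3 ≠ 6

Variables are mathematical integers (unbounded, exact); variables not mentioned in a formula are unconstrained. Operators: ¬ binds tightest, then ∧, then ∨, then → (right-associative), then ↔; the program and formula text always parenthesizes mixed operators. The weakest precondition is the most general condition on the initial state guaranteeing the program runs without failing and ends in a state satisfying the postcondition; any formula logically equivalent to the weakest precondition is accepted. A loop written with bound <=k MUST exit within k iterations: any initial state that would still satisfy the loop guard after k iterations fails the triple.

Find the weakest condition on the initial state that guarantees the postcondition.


Working backward. After the program, the postcondition p + 3 ≠ 6 must hold; in canonical form it is p ≠ 3.
Before x := 3*p: p ≠ 3
Before the loop (bound <=2), unroll the exhaustion recursion (WP_0 = exit-now case; WP_j = one more guarded iteration, up to j = 2):
  WP_0: (¬(b ≥ pos + 6)) ∧ p ≠ 3
  WP_1: (b ≥ pos + 6 → ((¬(b ≥ 2*x - 1)) ∧ p ≠ 3)) ∧ ((¬(b ≥ pos + 6)) → p ≠ 3)
  WP_2: (b ≥ pos + 6 → ((b ≥ 2*x - 1 → ((¬(b ≥ 4*x - 3)) ∧ p ≠ 3)) ∧ ((¬(b ≥ 2*x - 1)) → p ≠ 3))) ∧ ((¬(b ≥ pos + 6)) → p ≠ 3)
So before the loop: (b ≥ pos + 6 → ((b ≥ 2*x - 1 → ((¬(b ≥ 4*x - 3)) ∧ p ≠ 3)) ∧ ((¬(b ≥ 2*x - 1)) → p ≠ 3))) ∧ ((¬(b ≥ pos + 6)) → p ≠ 3)
Answer: WP = (b ≥ pos + 6 → ((b ≥ 2*x - 1 → ((¬(b ≥ 4*x - 3)) ∧ p ≠ 3)) ∧ ((¬(b ≥ 2*x - 1)) → p ≠ 3))) ∧ ((¬(b ≥ pos + 6)) → p ≠ 3)


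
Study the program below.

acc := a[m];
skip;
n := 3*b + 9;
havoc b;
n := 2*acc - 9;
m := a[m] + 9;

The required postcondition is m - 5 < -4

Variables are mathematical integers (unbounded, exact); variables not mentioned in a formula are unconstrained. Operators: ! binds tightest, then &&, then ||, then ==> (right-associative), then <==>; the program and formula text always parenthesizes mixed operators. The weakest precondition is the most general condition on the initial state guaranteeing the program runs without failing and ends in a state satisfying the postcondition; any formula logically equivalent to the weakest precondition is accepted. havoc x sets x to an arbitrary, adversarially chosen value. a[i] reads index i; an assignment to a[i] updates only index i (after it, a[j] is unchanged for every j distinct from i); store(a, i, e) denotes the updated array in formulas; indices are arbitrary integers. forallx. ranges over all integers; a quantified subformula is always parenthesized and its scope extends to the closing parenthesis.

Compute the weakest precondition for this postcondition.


Working backward. After the program, the postcondition m - 5 < -4 must hold; in canonical form it is m < 1.
Before m := a[m] + 9: a[m] < -8
Before n := 2*acc - 9: a[m] < -8
Before havoc b: a[m] < -8
Before n := 3*b + 9: a[m] < -8
Before skip: a[m] < -8
Before acc := a[m]: a[m] < -8
Answer: WP = a[m] < -8


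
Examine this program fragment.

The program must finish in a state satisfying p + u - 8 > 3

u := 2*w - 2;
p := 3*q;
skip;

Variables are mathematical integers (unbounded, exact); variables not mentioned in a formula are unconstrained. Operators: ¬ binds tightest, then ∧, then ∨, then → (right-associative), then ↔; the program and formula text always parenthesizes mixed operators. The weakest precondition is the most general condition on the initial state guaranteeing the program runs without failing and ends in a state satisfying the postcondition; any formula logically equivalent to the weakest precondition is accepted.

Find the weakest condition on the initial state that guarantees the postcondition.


Working backward. After the program, the postcondition p + u - 8 > 3 must hold; in canonical form it is p + u > 11.
Before skip: p + u > 11
Before p := 3*q: 3*q + u > 11
Before u := 2*w - 2: 3*q + 2*w > 13
Answer: WP = 3*q + 2*w > 13
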